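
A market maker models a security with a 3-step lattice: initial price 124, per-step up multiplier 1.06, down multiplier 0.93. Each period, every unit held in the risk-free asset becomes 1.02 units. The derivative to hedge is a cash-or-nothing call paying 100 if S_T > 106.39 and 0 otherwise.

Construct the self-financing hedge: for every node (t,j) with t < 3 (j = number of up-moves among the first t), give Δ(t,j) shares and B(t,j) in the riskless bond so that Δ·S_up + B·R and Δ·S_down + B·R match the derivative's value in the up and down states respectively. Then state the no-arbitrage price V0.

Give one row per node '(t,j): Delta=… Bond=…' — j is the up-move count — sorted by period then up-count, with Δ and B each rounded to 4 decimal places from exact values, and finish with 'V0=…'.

Since d<R<u, set p* = (R−d)/(u−d) = 0.6923; price each node as the discounted p*-expectation of its children.
Payoff layer (t=3): V(3,0)=0.0000, V(3,1)=100.0000, V(3,2)=100.0000, V(3,3)=100.0000
Node (2,0) S=107.2476: V=(p*·100.0000+(1−p*)·0.0000)/1.02=67.8733; Δ=(100.0000−0.0000)/(113.6825−99.7403)=7.1725; B=V−Δ·S=-701.3575
Node (2,1) S=122.2392: V=(p*·100.0000+(1−p*)·100.0000)/1.02=98.0392; Δ=(100.0000−100.0000)/(129.5736−113.6825)=0.0000; B=V−Δ·S=98.0392
Node (2,2) S=139.3264: V=(p*·100.0000+(1−p*)·100.0000)/1.02=98.0392; Δ=(100.0000−100.0000)/(147.6860−129.5736)=0.0000; B=V−Δ·S=98.0392
Node (1,0) S=115.3200: V=(p*·98.0392+(1−p*)·67.8733)/1.02=87.0171; Δ=(98.0392−67.8733)/(122.2392−107.2476)=2.0122; B=V−Δ·S=-145.0284
Node (1,1) S=131.4400: V=(p*·98.0392+(1−p*)·98.0392)/1.02=96.1169; Δ=(98.0392−98.0392)/(139.3264−122.2392)=0.0000; B=V−Δ·S=96.1169
Node (0,0) S=124.0000: V=(p*·96.1169+(1−p*)·87.0171)/1.02=91.4872; Δ=(96.1169−87.0171)/(131.4400−115.3200)=0.5645; B=V−Δ·S=21.4886
Each (Δ,B) replicates both successor values, so the strategy is self-financing and V0 is arbitrage-free.

(0,0): Delta=0.5645 Bond=21.4886
(1,0): Delta=2.0122 Bond=-145.0284
(1,1): Delta=0.0000 Bond=96.1169
(2,0): Delta=7.1725 Bond=-701.3575
(2,1): Delta=0.0000 Bond=98.0392
(2,2): Delta=0.0000 Bond=98.0392
V0=91.4872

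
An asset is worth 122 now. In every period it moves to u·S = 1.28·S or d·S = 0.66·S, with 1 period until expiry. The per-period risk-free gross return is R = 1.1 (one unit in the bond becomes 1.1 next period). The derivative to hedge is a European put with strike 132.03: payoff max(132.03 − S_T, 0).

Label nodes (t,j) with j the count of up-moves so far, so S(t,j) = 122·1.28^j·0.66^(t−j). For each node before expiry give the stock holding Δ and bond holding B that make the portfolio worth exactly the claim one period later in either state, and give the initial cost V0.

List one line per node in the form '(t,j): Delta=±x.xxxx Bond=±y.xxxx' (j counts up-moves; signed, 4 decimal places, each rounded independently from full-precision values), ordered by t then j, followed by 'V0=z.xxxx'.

(0,0): Delta=-0.6810 Bond=96.6757
V0=13.5950

Since d<R<u, set p* = (R−d)/(u−d) = 0.7097; price each node as the discounted p*-expectation of its children.
Terminal payoffs: V(1,0)=51.5100, V(1,1)=0.0000
(0,0): S=122.0000. Δ = (V_up−V_dn)/(S_up−S_dn) = (0.0000−51.5100)/(156.1600−80.5200) = -0.6810. V = [p*·0.0000 + (1−p*)·51.5100]/1.1 = 13.5950. B = V − Δ·S = 96.6757.
The time-0 hedge costs 13.5950, which is the no-arbitrage price.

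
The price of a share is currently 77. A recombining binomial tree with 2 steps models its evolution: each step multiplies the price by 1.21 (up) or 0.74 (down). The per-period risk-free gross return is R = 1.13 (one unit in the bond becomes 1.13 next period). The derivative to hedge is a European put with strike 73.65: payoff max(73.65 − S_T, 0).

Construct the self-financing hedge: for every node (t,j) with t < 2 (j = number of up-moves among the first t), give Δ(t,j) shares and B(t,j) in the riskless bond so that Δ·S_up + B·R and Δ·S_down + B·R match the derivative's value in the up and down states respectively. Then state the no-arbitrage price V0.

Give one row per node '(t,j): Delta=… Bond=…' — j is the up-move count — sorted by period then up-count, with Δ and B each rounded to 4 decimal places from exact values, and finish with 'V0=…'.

Under the risk-neutral measure, an up-move has probability p* = (R−d)/(u−d) = 0.8298 and values discount at R = 1.13.
Terminal payoffs: V(2,0)=31.4848, V(2,1)=4.7042, V(2,2)=0.0000
Node (1,0) S=56.9800: V=(p*·4.7042+(1−p*)·31.4848)/1.13=8.1970; Δ=(4.7042−31.4848)/(68.9458−42.1652)=-1.0000; B=V−Δ·S=65.1770
Node (1,1) S=93.1700: V=(p*·0.0000+(1−p*)·4.7042)/1.13=0.7086; Δ=(0.0000−4.7042)/(112.7357−68.9458)=-0.1074; B=V−Δ·S=10.7175
Node (0,0) S=77.0000: V=(p*·0.7086+(1−p*)·8.1970)/1.13=1.7551; Δ=(0.7086−8.1970)/(93.1700−56.9800)=-0.2069; B=V−Δ·S=17.6878
Each (Δ,B) replicates both successor values, so the strategy is self-financing and V0 is arbitrage-free.

(0,0): Delta=-0.2069 Bond=17.6878
(1,0): Delta=-1.0000 Bond=65.1770
(1,1): Delta=-0.1074 Bond=10.7175
V0=1.7551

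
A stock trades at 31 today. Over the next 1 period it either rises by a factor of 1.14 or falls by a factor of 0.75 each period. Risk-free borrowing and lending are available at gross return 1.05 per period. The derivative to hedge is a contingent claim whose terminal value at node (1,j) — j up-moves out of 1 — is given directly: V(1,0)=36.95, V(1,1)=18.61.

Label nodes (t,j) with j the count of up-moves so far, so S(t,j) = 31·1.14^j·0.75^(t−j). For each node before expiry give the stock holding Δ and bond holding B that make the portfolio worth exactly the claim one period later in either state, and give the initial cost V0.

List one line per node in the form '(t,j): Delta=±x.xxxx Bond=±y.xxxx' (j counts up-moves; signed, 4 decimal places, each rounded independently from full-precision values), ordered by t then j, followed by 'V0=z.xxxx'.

Risk-neutral probability p* = (R−d)/(u−d) = (1.05−0.75)/(1.14−0.75) = 0.7692.
Payoff layer (t=1): V(1,0)=36.9500, V(1,1)=18.6100
  t=0,j=0: stock 31.0000 → up 35.3400 (V=18.6100), down 23.2500 (V=36.9500). Price 21.7546; hedge Δ=-1.5170, bond B=68.7802.
Root portfolio cost Δ·31+B reproduces V0=21.7546.

(0,0): Delta=-1.5170 Bond=68.7802
V0=21.7546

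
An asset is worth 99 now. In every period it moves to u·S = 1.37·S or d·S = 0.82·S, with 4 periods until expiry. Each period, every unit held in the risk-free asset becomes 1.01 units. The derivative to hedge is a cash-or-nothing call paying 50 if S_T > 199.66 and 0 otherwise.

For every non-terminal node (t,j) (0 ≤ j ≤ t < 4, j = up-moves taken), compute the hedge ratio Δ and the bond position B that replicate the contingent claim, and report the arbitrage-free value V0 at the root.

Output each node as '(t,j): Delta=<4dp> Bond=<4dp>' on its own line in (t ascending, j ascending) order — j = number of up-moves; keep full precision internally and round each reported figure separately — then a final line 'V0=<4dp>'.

(0,0): Delta=0.2089 Bond=-14.8063
(1,0): Delta=0.1310 Bond=-8.6345
(1,1): Delta=0.2971 Bond=-26.9289
(2,0): Delta=0.0000 Bond=0.0000
(2,1): Delta=0.2796 Bond=-25.2446
(2,2): Delta=0.3171 Bond=-30.8996
(3,0): Delta=0.0000 Bond=0.0000
(3,1): Delta=0.0000 Bond=0.0000
(3,2): Delta=0.5966 Bond=-73.8074
(3,3): Delta=0.0000 Bond=49.5050
V0=5.8706

Risk-neutral probability p* = (R−d)/(u−d) = (1.01−0.82)/(1.37−0.82) = 0.3455.
Payoff layer (t=4): V(4,0)=0.0000, V(4,1)=0.0000, V(4,2)=0.0000, V(4,3)=50.0000, V(4,4)=50.0000
(3,0): S=54.5854. Δ = (V_up−V_dn)/(S_up−S_dn) = (0.0000−0.0000)/(74.7820−44.7601) = 0.0000. V = [p*·0.0000 + (1−p*)·0.0000]/1.01 = 0.0000. B = V − Δ·S = 0.0000.
(3,1): S=91.1976. Δ = (V_up−V_dn)/(S_up−S_dn) = (0.0000−0.0000)/(124.9407−74.7820) = 0.0000. V = [p*·0.0000 + (1−p*)·0.0000]/1.01 = 0.0000. B = V − Δ·S = 0.0000.
(3,2): S=152.3667. Δ = (V_up−V_dn)/(S_up−S_dn) = (50.0000−0.0000)/(208.7424−124.9407) = 0.5966. V = [p*·50.0000 + (1−p*)·0.0000]/1.01 = 17.1017. B = V − Δ·S = -73.8074.
(3,3): S=254.5639. Δ = (V_up−V_dn)/(S_up−S_dn) = (50.0000−50.0000)/(348.7526−208.7424) = 0.0000. V = [p*·50.0000 + (1−p*)·50.0000]/1.01 = 49.5050. B = V − Δ·S = 49.5050.
(2,0): S=66.5676. Δ = (V_up−V_dn)/(S_up−S_dn) = (0.0000−0.0000)/(91.1976−54.5854) = 0.0000. V = [p*·0.0000 + (1−p*)·0.0000]/1.01 = 0.0000. B = V − Δ·S = 0.0000.
(2,1): S=111.2166. Δ = (V_up−V_dn)/(S_up−S_dn) = (17.1017−0.0000)/(152.3667−91.1976) = 0.2796. V = [p*·17.1017 + (1−p*)·0.0000]/1.01 = 5.8494. B = V − Δ·S = -25.2446.
(2,2): S=185.8131. Δ = (V_up−V_dn)/(S_up−S_dn) = (49.5050−17.1017)/(254.5639−152.3667) = 0.3171. V = [p*·49.5050 + (1−p*)·17.1017]/1.01 = 28.0154. B = V − Δ·S = -30.8996.
(1,0): S=81.1800. Δ = (V_up−V_dn)/(S_up−S_dn) = (5.8494−0.0000)/(111.2166−66.5676) = 0.1310. V = [p*·5.8494 + (1−p*)·0.0000]/1.01 = 2.0007. B = V − Δ·S = -8.6345.
(1,1): S=135.6300. Δ = (V_up−V_dn)/(S_up−S_dn) = (28.0154−5.8494)/(185.8131−111.2166) = 0.2971. V = [p*·28.0154 + (1−p*)·5.8494]/1.01 = 13.3730. B = V − Δ·S = -26.9289.
(0,0): S=99.0000. Δ = (V_up−V_dn)/(S_up−S_dn) = (13.3730−2.0007)/(135.6300−81.1800) = 0.2089. V = [p*·13.3730 + (1−p*)·2.0007]/1.01 = 5.8706. B = V − Δ·S = -14.8063.
Root portfolio cost Δ·99+B reproduces V0=5.8706.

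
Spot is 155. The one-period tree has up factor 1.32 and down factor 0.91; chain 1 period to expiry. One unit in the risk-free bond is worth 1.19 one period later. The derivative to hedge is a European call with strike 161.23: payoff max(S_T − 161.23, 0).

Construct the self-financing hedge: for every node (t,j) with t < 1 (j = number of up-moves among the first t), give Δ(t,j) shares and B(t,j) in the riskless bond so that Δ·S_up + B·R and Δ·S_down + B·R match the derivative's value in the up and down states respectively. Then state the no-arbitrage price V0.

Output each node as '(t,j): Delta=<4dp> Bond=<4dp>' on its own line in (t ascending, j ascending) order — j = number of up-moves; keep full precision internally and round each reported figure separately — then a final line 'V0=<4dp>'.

(0,0): Delta=0.6825 Bond=-80.8910
V0=24.8895

The replicating-portfolio and risk-neutral prices coincide; use p* = (1.19−0.91)/(1.32−0.91) = 0.6829 for the latter.
Terminal payoffs: V(1,0)=0.0000, V(1,1)=43.3700
Node (0,0) S=155.0000: V=(p*·43.3700+(1−p*)·0.0000)/1.19=24.8895; Δ=(43.3700−0.0000)/(204.6000−141.0500)=0.6825; B=V−Δ·S=-80.8910
Self-financing check: at every node Δ·S+B equals the discounted successor values.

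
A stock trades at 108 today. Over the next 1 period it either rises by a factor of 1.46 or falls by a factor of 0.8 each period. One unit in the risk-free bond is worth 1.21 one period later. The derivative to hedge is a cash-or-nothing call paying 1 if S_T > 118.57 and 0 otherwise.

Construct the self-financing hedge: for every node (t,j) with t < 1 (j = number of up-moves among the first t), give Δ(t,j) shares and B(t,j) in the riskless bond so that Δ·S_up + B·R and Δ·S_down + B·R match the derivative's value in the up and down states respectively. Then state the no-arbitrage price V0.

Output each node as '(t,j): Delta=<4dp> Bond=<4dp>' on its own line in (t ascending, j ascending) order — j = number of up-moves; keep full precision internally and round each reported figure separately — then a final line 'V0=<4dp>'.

The replicating-portfolio and risk-neutral prices coincide; use p* = (1.21−0.8)/(1.46−0.8) = 0.6212 for the latter.
Terminal payoffs: V(1,0)=0.0000, V(1,1)=1.0000
Node (0,0) S=108.0000: V=(p*·1.0000+(1−p*)·0.0000)/1.21=0.5134; Δ=(1.0000−0.0000)/(157.6800−86.4000)=0.0140; B=V−Δ·S=-1.0018
Root portfolio cost Δ·108+B reproduces V0=0.5134.

(0,0): Delta=0.0140 Bond=-1.0018
V0=0.5134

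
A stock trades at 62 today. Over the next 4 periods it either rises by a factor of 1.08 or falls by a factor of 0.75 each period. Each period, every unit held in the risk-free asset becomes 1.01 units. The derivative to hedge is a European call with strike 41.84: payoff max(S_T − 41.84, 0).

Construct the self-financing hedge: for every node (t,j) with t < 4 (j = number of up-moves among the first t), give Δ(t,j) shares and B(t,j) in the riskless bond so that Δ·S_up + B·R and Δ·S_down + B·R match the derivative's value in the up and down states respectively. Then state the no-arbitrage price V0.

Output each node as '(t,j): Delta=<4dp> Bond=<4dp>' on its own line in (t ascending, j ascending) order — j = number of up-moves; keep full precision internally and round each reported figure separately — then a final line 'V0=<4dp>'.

(0,0): Delta=0.9116 Bond=-34.1041
(1,0): Delta=0.6637 Bond=-22.9176
(1,1): Delta=0.9580 Bond=-37.5487
(2,0): Delta=0.0000 Bond=0.0000
(2,1): Delta=0.7878 Bond=-29.3786
(2,2): Delta=0.9898 Bond=-40.2249
(3,0): Delta=0.0000 Bond=0.0000
(3,1): Delta=0.0000 Bond=0.0000
(3,2): Delta=0.9351 Bond=-37.6611
(3,3): Delta=1.0000 Bond=-41.4257
V0=22.4158

Since d<R<u, set p* = (R−d)/(u−d) = 0.7879; price each node as the discounted p*-expectation of its children.
Terminal values V(4,·): V(4,0)=0.0000, V(4,1)=0.0000, V(4,2)=0.0000, V(4,3)=16.7366, V(4,4)=42.5103
Node (3,0) S=26.1562: V=(p*·0.0000+(1−p*)·0.0000)/1.01=0.0000; Δ=(0.0000−0.0000)/(28.2488−19.6172)=0.0000; B=V−Δ·S=0.0000
Node (3,1) S=37.6650: V=(p*·0.0000+(1−p*)·0.0000)/1.01=0.0000; Δ=(0.0000−0.0000)/(40.6782−28.2488)=0.0000; B=V−Δ·S=0.0000
Node (3,2) S=54.2376: V=(p*·16.7366+(1−p*)·0.0000)/1.01=13.0559; Δ=(16.7366−0.0000)/(58.5766−40.6782)=0.9351; B=V−Δ·S=-37.6611
Node (3,3) S=78.1021: V=(p*·42.5103+(1−p*)·16.7366)/1.01=36.6764; Δ=(42.5103−16.7366)/(84.3503−58.5766)=1.0000; B=V−Δ·S=-41.4257
Node (2,0) S=34.8750: V=(p*·0.0000+(1−p*)·0.0000)/1.01=0.0000; Δ=(0.0000−0.0000)/(37.6650−26.1562)=0.0000; B=V−Δ·S=0.0000
Node (2,1) S=50.2200: V=(p*·13.0559+(1−p*)·0.0000)/1.01=10.1846; Δ=(13.0559−0.0000)/(54.2376−37.6650)=0.7878; B=V−Δ·S=-29.3786
Node (2,2) S=72.3168: V=(p*·36.6764+(1−p*)·13.0559)/1.01=31.3525; Δ=(36.6764−13.0559)/(78.1021−54.2376)=0.9898; B=V−Δ·S=-40.2249
Node (1,0) S=46.5000: V=(p*·10.1846+(1−p*)·0.0000)/1.01=7.9448; Δ=(10.1846−0.0000)/(50.2200−34.8750)=0.6637; B=V−Δ·S=-22.9176
Node (1,1) S=66.9600: V=(p*·31.3525+(1−p*)·10.1846)/1.01=26.5963; Δ=(31.3525−10.1846)/(72.3168−50.2200)=0.9580; B=V−Δ·S=-37.5487
Node (0,0) S=62.0000: V=(p*·26.5963+(1−p*)·7.9448)/1.01=22.4158; Δ=(26.5963−7.9448)/(66.9600−46.5000)=0.9116; B=V−Δ·S=-34.1041
The time-0 hedge costs 22.4158, which is the no-arbitrage price.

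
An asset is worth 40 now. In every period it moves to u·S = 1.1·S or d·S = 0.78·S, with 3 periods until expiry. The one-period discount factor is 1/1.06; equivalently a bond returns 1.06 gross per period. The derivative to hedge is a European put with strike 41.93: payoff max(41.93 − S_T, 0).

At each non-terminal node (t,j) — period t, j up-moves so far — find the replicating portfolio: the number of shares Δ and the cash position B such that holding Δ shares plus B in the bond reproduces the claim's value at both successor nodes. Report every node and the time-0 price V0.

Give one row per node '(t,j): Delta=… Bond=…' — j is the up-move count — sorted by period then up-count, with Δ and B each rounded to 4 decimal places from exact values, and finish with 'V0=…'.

Under the risk-neutral measure, an up-move has probability p* = (R−d)/(u−d) = 0.8750 and values discount at R = 1.06.
Terminal payoffs: V(3,0)=22.9479, V(3,1)=15.1604, V(3,2)=4.1780, V(3,3)=0.0000
Node (2,0) S=24.3360: V=(p*·15.1604+(1−p*)·22.9479)/1.06=15.2206; Δ=(15.1604−22.9479)/(26.7696−18.9821)=-1.0000; B=V−Δ·S=39.5566
Node (2,1) S=34.3200: V=(p*·4.1780+(1−p*)·15.1604)/1.06=5.2366; Δ=(4.1780−15.1604)/(37.7520−26.7696)=-1.0000; B=V−Δ·S=39.5566
Node (2,2) S=48.4000: V=(p*·0.0000+(1−p*)·4.1780)/1.06=0.4927; Δ=(0.0000−4.1780)/(53.2400−37.7520)=-0.2698; B=V−Δ·S=13.5489
Node (1,0) S=31.2000: V=(p*·5.2366+(1−p*)·15.2206)/1.06=6.1176; Δ=(5.2366−15.2206)/(34.3200−24.3360)=-1.0000; B=V−Δ·S=37.3176
Node (1,1) S=44.0000: V=(p*·0.4927+(1−p*)·5.2366)/1.06=1.0242; Δ=(0.4927−5.2366)/(48.4000−34.3200)=-0.3369; B=V−Δ·S=15.8490
Node (0,0) S=40.0000: V=(p*·1.0242+(1−p*)·6.1176)/1.06=1.5669; Δ=(1.0242−6.1176)/(44.0000−31.2000)=-0.3979; B=V−Δ·S=17.4835
The time-0 hedge costs 1.5669, which is the no-arbitrage price.

(0,0): Delta=-0.3979 Bond=17.4835
(1,0): Delta=-1.0000 Bond=37.3176
(1,1): Delta=-0.3369 Bond=15.8490
(2,0): Delta=-1.0000 Bond=39.5566
(2,1): Delta=-1.0000 Bond=39.5566
(2,2): Delta=-0.2698 Bond=13.5489
V0=1.5669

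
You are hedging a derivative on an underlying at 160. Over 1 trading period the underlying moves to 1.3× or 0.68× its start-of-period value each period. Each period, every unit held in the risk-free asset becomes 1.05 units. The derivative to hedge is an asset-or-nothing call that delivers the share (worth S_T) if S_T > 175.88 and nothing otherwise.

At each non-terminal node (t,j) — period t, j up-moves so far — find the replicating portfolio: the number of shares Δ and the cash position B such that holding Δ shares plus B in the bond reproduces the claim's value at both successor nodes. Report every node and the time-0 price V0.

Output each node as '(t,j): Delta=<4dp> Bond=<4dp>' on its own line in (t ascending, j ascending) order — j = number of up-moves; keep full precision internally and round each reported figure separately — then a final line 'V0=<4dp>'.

Risk-neutral probability p* = (R−d)/(u−d) = (1.05−0.68)/(1.3−0.68) = 0.5968.
At expiry t=1: V(1,0)=0.0000, V(1,1)=208.0000
  t=0,j=0: stock 160.0000 → up 208.0000 (V=208.0000), down 108.8000 (V=0.0000). Price 118.2181; hedge Δ=2.0968, bond B=-217.2657.
Check: Δ(0,0)·S0 + B(0,0) = 118.2181 = V0.

(0,0): Delta=2.0968 Bond=-217.2657
V0=118.2181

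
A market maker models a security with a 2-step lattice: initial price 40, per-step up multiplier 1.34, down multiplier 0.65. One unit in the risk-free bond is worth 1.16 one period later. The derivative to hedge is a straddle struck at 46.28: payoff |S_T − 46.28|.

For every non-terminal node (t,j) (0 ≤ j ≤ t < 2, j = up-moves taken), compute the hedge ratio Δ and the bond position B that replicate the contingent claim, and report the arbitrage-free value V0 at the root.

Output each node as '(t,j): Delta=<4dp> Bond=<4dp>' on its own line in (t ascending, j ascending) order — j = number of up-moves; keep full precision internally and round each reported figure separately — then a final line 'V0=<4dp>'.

Since d<R<u, set p* = (R−d)/(u−d) = 0.7391; price each node as the discounted p*-expectation of its children.
At expiry t=2: V(2,0)=29.3800, V(2,1)=11.4400, V(2,2)=25.5440
  t=1,j=0: stock 26.0000 → up 34.8400 (V=11.4400), down 16.9000 (V=29.3800). Price 13.8966; hedge Δ=-1.0000, bond B=39.8966.
  t=1,j=1: stock 53.6000 → up 71.8240 (V=25.5440), down 34.8400 (V=11.4400). Price 18.8489; hedge Δ=0.3814, bond B=-1.5917.
  t=0,j=0: stock 40.0000 → up 53.6000 (V=18.8489), down 26.0000 (V=13.8966). Price 15.1353; hedge Δ=0.1794, bond B=7.9580.
The time-0 hedge costs 15.1353, which is the no-arbitrage price.

(0,0): Delta=0.1794 Bond=7.9580
(1,0): Delta=-1.0000 Bond=39.8966
(1,1): Delta=0.3814 Bond=-1.5917
V0=15.1353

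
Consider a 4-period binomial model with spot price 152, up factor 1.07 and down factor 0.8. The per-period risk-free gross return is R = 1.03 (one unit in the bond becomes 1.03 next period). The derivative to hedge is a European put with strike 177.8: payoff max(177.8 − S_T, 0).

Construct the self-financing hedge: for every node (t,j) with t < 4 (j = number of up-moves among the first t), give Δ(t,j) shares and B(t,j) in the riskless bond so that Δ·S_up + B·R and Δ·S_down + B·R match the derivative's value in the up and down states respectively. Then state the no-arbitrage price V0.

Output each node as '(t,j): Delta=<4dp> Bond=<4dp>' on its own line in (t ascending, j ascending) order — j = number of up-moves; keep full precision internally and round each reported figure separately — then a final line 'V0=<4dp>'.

(0,0): Delta=-0.7045 Bond=123.0819
(1,0): Delta=-1.0000 Bond=162.7122
(1,1): Delta=-0.6660 Bond=120.5243
(2,0): Delta=-1.0000 Bond=167.5936
(2,1): Delta=-1.0000 Bond=167.5936
(2,2): Delta=-0.6226 Bond=116.5829
(3,0): Delta=-1.0000 Bond=172.6214
(3,1): Delta=-1.0000 Bond=172.6214
(3,2): Delta=-1.0000 Bond=172.6214
(3,3): Delta=-0.5735 Bond=110.9428
V0=16.0042

The replicating-portfolio and risk-neutral prices coincide; use p* = (1.03−0.8)/(1.07−0.8) = 0.8519 for the latter.
Terminal payoffs: V(4,0)=115.5408, V(4,1)=94.5283, V(4,2)=66.4241, V(4,3)=28.8348, V(4,4)=0.0000
(3,0): S=77.8240. Δ = (V_up−V_dn)/(S_up−S_dn) = (94.5283−115.5408)/(83.2717−62.2592) = -1.0000. V = [p*·94.5283 + (1−p*)·115.5408]/1.03 = 94.7974. B = V − Δ·S = 172.6214.
(3,1): S=104.0896. Δ = (V_up−V_dn)/(S_up−S_dn) = (66.4241−94.5283)/(111.3759−83.2717) = -1.0000. V = [p*·66.4241 + (1−p*)·94.5283]/1.03 = 68.5318. B = V − Δ·S = 172.6214.
(3,2): S=139.2198. Δ = (V_up−V_dn)/(S_up−S_dn) = (28.8348−66.4241)/(148.9652−111.3759) = -1.0000. V = [p*·28.8348 + (1−p*)·66.4241]/1.03 = 33.4015. B = V − Δ·S = 172.6214.
(3,3): S=186.2065. Δ = (V_up−V_dn)/(S_up−S_dn) = (0.0000−28.8348)/(199.2410−148.9652) = -0.5735. V = [p*·0.0000 + (1−p*)·28.8348]/1.03 = 4.1474. B = V − Δ·S = 110.9428.
(2,0): S=97.2800. Δ = (V_up−V_dn)/(S_up−S_dn) = (68.5318−94.7974)/(104.0896−77.8240) = -1.0000. V = [p*·68.5318 + (1−p*)·94.7974]/1.03 = 70.3136. B = V − Δ·S = 167.5936.
(2,1): S=130.1120. Δ = (V_up−V_dn)/(S_up−S_dn) = (33.4015−68.5318)/(139.2198−104.0896) = -1.0000. V = [p*·33.4015 + (1−p*)·68.5318]/1.03 = 37.4816. B = V − Δ·S = 167.5936.
(2,2): S=174.0248. Δ = (V_up−V_dn)/(S_up−S_dn) = (4.1474−33.4015)/(186.2065−139.2198) = -0.6226. V = [p*·4.1474 + (1−p*)·33.4015]/1.03 = 8.2343. B = V − Δ·S = 116.5829.
(1,0): S=121.6000. Δ = (V_up−V_dn)/(S_up−S_dn) = (37.4816−70.3136)/(130.1120−97.2800) = -1.0000. V = [p*·37.4816 + (1−p*)·70.3136]/1.03 = 41.1122. B = V − Δ·S = 162.7122.
(1,1): S=162.6400. Δ = (V_up−V_dn)/(S_up−S_dn) = (8.2343−37.4816)/(174.0248−130.1120) = -0.6660. V = [p*·8.2343 + (1−p*)·37.4816]/1.03 = 12.2012. B = V − Δ·S = 120.5243.
(0,0): S=152.0000. Δ = (V_up−V_dn)/(S_up−S_dn) = (12.2012−41.1122)/(162.6400−121.6000) = -0.7045. V = [p*·12.2012 + (1−p*)·41.1122]/1.03 = 16.0042. B = V − Δ·S = 123.0819.
Self-financing check: at every node Δ·S+B equals the discounted successor values.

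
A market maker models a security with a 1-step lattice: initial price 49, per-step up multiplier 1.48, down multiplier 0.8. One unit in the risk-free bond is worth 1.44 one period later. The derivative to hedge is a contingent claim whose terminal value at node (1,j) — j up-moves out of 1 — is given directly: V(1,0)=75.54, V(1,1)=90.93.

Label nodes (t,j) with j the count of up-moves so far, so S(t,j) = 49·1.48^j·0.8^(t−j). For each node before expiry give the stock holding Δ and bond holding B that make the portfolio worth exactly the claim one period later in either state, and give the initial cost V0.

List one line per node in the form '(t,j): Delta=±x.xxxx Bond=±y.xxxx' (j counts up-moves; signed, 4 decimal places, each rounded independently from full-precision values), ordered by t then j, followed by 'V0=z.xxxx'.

(0,0): Delta=0.4619 Bond=39.8848
V0=62.5172

The replicating-portfolio and risk-neutral prices coincide; use p* = (1.44−0.8)/(1.48−0.8) = 0.9412 for the latter.
Terminal values V(1,·): V(1,0)=75.5400, V(1,1)=90.9300
Node (0,0) S=49.0000: V=(p*·90.9300+(1−p*)·75.5400)/1.44=62.5172; Δ=(90.9300−75.5400)/(72.5200−39.2000)=0.4619; B=V−Δ·S=39.8848
Each (Δ,B) replicates both successor values, so the strategy is self-financing and V0 is arbitrage-free.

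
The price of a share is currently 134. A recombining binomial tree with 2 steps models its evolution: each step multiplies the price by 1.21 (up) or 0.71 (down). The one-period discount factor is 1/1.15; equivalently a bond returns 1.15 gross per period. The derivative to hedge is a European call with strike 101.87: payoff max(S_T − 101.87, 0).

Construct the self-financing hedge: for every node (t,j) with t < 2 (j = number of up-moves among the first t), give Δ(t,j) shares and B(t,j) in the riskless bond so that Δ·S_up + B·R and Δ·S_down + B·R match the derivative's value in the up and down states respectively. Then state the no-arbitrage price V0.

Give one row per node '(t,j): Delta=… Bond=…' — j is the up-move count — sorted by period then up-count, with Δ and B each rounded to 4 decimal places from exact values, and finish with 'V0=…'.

(0,0): Delta=0.9465 Bond=-69.4921
(1,0): Delta=0.2785 Bond=-16.3601
(1,1): Delta=1.0000 Bond=-88.5826
V0=57.3453

Since d<R<u, set p* = (R−d)/(u−d) = 0.8800; price each node as the discounted p*-expectation of its children.
Payoff layer (t=2): V(2,0)=0.0000, V(2,1)=13.2494, V(2,2)=94.3194
Node (1,0) S=95.1400: V=(p*·13.2494+(1−p*)·0.0000)/1.15=10.1387; Δ=(13.2494−0.0000)/(115.1194−67.5494)=0.2785; B=V−Δ·S=-16.3601
Node (1,1) S=162.1400: V=(p*·94.3194+(1−p*)·13.2494)/1.15=73.5574; Δ=(94.3194−13.2494)/(196.1894−115.1194)=1.0000; B=V−Δ·S=-88.5826
Node (0,0) S=134.0000: V=(p*·73.5574+(1−p*)·10.1387)/1.15=57.3453; Δ=(73.5574−10.1387)/(162.1400−95.1400)=0.9465; B=V−Δ·S=-69.4921
Each (Δ,B) replicates both successor values, so the strategy is self-financing and V0 is arbitrage-free.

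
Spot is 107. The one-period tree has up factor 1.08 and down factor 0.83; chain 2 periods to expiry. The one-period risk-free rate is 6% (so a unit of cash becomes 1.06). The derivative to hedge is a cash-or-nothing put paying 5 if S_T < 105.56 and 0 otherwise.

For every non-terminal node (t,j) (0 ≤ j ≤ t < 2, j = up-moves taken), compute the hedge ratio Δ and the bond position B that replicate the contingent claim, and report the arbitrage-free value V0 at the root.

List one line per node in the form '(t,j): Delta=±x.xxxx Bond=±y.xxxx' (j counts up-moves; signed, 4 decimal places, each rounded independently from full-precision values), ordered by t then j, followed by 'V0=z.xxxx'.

The replicating-portfolio and risk-neutral prices coincide; use p* = (1.06−0.83)/(1.08−0.83) = 0.9200 for the latter.
Terminal payoffs: V(2,0)=5.0000, V(2,1)=5.0000, V(2,2)=0.0000
(1,0): S=88.8100. Δ = (V_up−V_dn)/(S_up−S_dn) = (5.0000−5.0000)/(95.9148−73.7123) = 0.0000. V = [p*·5.0000 + (1−p*)·5.0000]/1.06 = 4.7170. B = V − Δ·S = 4.7170.
(1,1): S=115.5600. Δ = (V_up−V_dn)/(S_up−S_dn) = (0.0000−5.0000)/(124.8048−95.9148) = -0.1731. V = [p*·0.0000 + (1−p*)·5.0000]/1.06 = 0.3774. B = V − Δ·S = 20.3774.
(0,0): S=107.0000. Δ = (V_up−V_dn)/(S_up−S_dn) = (0.3774−4.7170)/(115.5600−88.8100) = -0.1622. V = [p*·0.3774 + (1−p*)·4.7170]/1.06 = 0.6835. B = V − Δ·S = 18.0420.
Root portfolio cost Δ·107+B reproduces V0=0.6835.

(0,0): Delta=-0.1622 Bond=18.0420
(1,0): Delta=0.0000 Bond=4.7170
(1,1): Delta=-0.1731 Bond=20.3774
V0=0.6835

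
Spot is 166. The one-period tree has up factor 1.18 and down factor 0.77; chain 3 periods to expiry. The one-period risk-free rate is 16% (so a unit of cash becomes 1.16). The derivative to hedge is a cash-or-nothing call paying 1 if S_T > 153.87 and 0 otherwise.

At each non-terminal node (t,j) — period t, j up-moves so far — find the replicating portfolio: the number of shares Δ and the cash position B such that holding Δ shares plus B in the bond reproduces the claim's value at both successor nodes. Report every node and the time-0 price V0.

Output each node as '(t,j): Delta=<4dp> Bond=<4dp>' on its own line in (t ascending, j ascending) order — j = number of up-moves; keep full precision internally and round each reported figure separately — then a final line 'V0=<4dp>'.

The replicating-portfolio and risk-neutral prices coincide; use p* = (1.16−0.77)/(1.18−0.77) = 0.9512 for the latter.
Terminal values V(3,·): V(3,0)=0.0000, V(3,1)=0.0000, V(3,2)=1.0000, V(3,3)=1.0000
Node (2,0) S=98.4214: V=(p*·0.0000+(1−p*)·0.0000)/1.16=0.0000; Δ=(0.0000−0.0000)/(116.1373−75.7845)=0.0000; B=V−Δ·S=0.0000
Node (2,1) S=150.8276: V=(p*·1.0000+(1−p*)·0.0000)/1.16=0.8200; Δ=(1.0000−0.0000)/(177.9766−116.1373)=0.0162; B=V−Δ·S=-1.6190
Node (2,2) S=231.1384: V=(p*·1.0000+(1−p*)·1.0000)/1.16=0.8621; Δ=(1.0000−1.0000)/(272.7433−177.9766)=0.0000; B=V−Δ·S=0.8621
Node (1,0) S=127.8200: V=(p*·0.8200+(1−p*)·0.0000)/1.16=0.6724; Δ=(0.8200−0.0000)/(150.8276−98.4214)=0.0156; B=V−Δ·S=-1.3276
Node (1,1) S=195.8800: V=(p*·0.8621+(1−p*)·0.8200)/1.16=0.7414; Δ=(0.8621−0.8200)/(231.1384−150.8276)=0.0005; B=V−Δ·S=0.6388
Node (0,0) S=166.0000: V=(p*·0.7414+(1−p*)·0.6724)/1.16=0.6362; Δ=(0.7414−0.6724)/(195.8800−127.8200)=0.0010; B=V−Δ·S=0.4680
Self-financing check: at every node Δ·S+B equals the discounted successor values.

(0,0): Delta=0.0010 Bond=0.4680
(1,0): Delta=0.0156 Bond=-1.3276
(1,1): Delta=0.0005 Bond=0.6388
(2,0): Delta=0.0000 Bond=0.0000
(2,1): Delta=0.0162 Bond=-1.6190
(2,2): Delta=0.0000 Bond=0.8621
V0=0.6362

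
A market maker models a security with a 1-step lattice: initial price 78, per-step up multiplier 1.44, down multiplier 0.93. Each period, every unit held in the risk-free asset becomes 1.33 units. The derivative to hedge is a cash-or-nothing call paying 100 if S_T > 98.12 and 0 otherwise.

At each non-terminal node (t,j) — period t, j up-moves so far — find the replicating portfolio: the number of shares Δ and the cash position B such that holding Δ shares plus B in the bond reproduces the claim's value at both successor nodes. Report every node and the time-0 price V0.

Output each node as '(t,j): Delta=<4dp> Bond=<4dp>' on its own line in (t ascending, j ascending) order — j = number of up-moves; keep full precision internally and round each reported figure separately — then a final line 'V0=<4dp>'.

Since d<R<u, set p* = (R−d)/(u−d) = 0.7843; price each node as the discounted p*-expectation of its children.
Payoff layer (t=1): V(1,0)=0.0000, V(1,1)=100.0000
  t=0,j=0: stock 78.0000 → up 112.3200 (V=100.0000), down 72.5400 (V=0.0000). Price 58.9710; hedge Δ=2.5138, bond B=-137.1075.
Self-financing check: at every node Δ·S+B equals the discounted successor values.

(0,0): Delta=2.5138 Bond=-137.1075
V0=58.9710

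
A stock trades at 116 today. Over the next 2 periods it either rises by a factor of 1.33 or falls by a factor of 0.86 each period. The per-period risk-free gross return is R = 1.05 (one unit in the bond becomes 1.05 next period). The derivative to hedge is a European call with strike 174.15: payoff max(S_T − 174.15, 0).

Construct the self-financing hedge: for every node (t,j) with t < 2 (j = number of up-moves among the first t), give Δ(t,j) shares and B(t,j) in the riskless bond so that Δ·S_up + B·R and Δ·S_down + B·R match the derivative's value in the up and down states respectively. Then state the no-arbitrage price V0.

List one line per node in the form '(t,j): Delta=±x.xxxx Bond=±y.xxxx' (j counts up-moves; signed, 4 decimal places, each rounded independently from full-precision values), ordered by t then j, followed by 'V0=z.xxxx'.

(0,0): Delta=0.2192 Bond=-20.8273
(1,0): Delta=0.0000 Bond=0.0000
(1,1): Delta=0.4281 Bond=-54.0962
V0=4.6014

Since d<R<u, set p* = (R−d)/(u−d) = 0.4043; price each node as the discounted p*-expectation of its children.
Payoff layer (t=2): V(2,0)=0.0000, V(2,1)=0.0000, V(2,2)=31.0424
Node (1,0) S=99.7600: V=(p*·0.0000+(1−p*)·0.0000)/1.05=0.0000; Δ=(0.0000−0.0000)/(132.6808−85.7936)=0.0000; B=V−Δ·S=0.0000
Node (1,1) S=154.2800: V=(p*·31.0424+(1−p*)·0.0000)/1.05=11.9515; Δ=(31.0424−0.0000)/(205.1924−132.6808)=0.4281; B=V−Δ·S=-54.0962
Node (0,0) S=116.0000: V=(p*·11.9515+(1−p*)·0.0000)/1.05=4.6014; Δ=(11.9515−0.0000)/(154.2800−99.7600)=0.2192; B=V−Δ·S=-20.8273
The time-0 hedge costs 4.6014, which is the no-arbitrage price.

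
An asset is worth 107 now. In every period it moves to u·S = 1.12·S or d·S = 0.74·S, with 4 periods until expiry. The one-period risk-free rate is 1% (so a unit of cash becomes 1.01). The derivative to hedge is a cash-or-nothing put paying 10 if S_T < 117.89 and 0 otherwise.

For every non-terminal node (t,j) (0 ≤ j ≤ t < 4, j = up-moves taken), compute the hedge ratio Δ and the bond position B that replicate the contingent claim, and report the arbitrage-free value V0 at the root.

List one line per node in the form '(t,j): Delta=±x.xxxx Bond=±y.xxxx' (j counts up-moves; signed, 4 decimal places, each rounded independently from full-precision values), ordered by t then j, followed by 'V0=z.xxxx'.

Since d<R<u, set p* = (R−d)/(u−d) = 0.7105; price each node as the discounted p*-expectation of its children.
Payoff layer (t=4): V(4,0)=10.0000, V(4,1)=10.0000, V(4,2)=10.0000, V(4,3)=10.0000, V(4,4)=0.0000
(3,0): S=43.3590. Δ = (V_up−V_dn)/(S_up−S_dn) = (10.0000−10.0000)/(48.5620−32.0856) = 0.0000. V = [p*·10.0000 + (1−p*)·10.0000]/1.01 = 9.9010. B = V − Δ·S = 9.9010.
(3,1): S=65.6244. Δ = (V_up−V_dn)/(S_up−S_dn) = (10.0000−10.0000)/(73.4993−48.5620) = 0.0000. V = [p*·10.0000 + (1−p*)·10.0000]/1.01 = 9.9010. B = V − Δ·S = 9.9010.
(3,2): S=99.3234. Δ = (V_up−V_dn)/(S_up−S_dn) = (10.0000−10.0000)/(111.2422−73.4993) = 0.0000. V = [p*·10.0000 + (1−p*)·10.0000]/1.01 = 9.9010. B = V − Δ·S = 9.9010.
(3,3): S=150.3273. Δ = (V_up−V_dn)/(S_up−S_dn) = (0.0000−10.0000)/(168.3666−111.2422) = -0.1751. V = [p*·0.0000 + (1−p*)·10.0000]/1.01 = 2.8661. B = V − Δ·S = 29.1819.
(2,0): S=58.5932. Δ = (V_up−V_dn)/(S_up−S_dn) = (9.9010−9.9010)/(65.6244−43.3590) = 0.0000. V = [p*·9.9010 + (1−p*)·9.9010]/1.01 = 9.8030. B = V − Δ·S = 9.8030.
(2,1): S=88.6816. Δ = (V_up−V_dn)/(S_up−S_dn) = (9.9010−9.9010)/(99.3234−65.6244) = 0.0000. V = [p*·9.9010 + (1−p*)·9.9010]/1.01 = 9.8030. B = V − Δ·S = 9.8030.
(2,2): S=134.2208. Δ = (V_up−V_dn)/(S_up−S_dn) = (2.8661−9.9010)/(150.3273−99.3234) = -0.1379. V = [p*·2.8661 + (1−p*)·9.9010]/1.01 = 4.8540. B = V − Δ·S = 23.3669.
(1,0): S=79.1800. Δ = (V_up−V_dn)/(S_up−S_dn) = (9.8030−9.8030)/(88.6816−58.5932) = 0.0000. V = [p*·9.8030 + (1−p*)·9.8030]/1.01 = 9.7059. B = V − Δ·S = 9.7059.
(1,1): S=119.8400. Δ = (V_up−V_dn)/(S_up−S_dn) = (4.8540−9.8030)/(134.2208−88.6816) = -0.1087. V = [p*·4.8540 + (1−p*)·9.8030]/1.01 = 6.2243. B = V − Δ·S = 19.2480.
(0,0): S=107.0000. Δ = (V_up−V_dn)/(S_up−S_dn) = (6.2243−9.7059)/(119.8400−79.1800) = -0.0856. V = [p*·6.2243 + (1−p*)·9.7059]/1.01 = 7.1605. B = V − Δ·S = 16.3226.
Each (Δ,B) replicates both successor values, so the strategy is self-financing and V0 is arbitrage-free.

(0,0): Delta=-0.0856 Bond=16.3226
(1,0): Delta=0.0000 Bond=9.7059
(1,1): Delta=-0.1087 Bond=19.2480
(2,0): Delta=0.0000 Bond=9.8030
(2,1): Delta=0.0000 Bond=9.8030
(2,2): Delta=-0.1379 Bond=23.3669
(3,0): Delta=0.0000 Bond=9.9010
(3,1): Delta=0.0000 Bond=9.9010
(3,2): Delta=0.0000 Bond=9.9010
(3,3): Delta=-0.1751 Bond=29.1819
V0=7.1605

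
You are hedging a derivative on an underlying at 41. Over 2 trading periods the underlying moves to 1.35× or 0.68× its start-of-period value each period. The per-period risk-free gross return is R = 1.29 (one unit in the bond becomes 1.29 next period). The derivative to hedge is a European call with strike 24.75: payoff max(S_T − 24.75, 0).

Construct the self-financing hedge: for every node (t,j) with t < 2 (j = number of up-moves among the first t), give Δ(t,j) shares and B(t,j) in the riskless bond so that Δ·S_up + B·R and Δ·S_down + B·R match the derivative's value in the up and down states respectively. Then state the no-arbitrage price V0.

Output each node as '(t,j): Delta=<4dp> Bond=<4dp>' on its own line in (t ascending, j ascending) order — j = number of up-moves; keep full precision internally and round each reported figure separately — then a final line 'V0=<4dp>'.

(0,0): Delta=0.9854 Bond=-14.2449
(1,0): Delta=0.6900 Bond=-10.1398
(1,1): Delta=1.0000 Bond=-19.1860
V0=26.1550

The replicating-portfolio and risk-neutral prices coincide; use p* = (1.29−0.68)/(1.35−0.68) = 0.9104 for the latter.
Payoff layer (t=2): V(2,0)=0.0000, V(2,1)=12.8880, V(2,2)=49.9725
Node (1,0) S=27.8800: V=(p*·12.8880+(1−p*)·0.0000)/1.29=9.0960; Δ=(12.8880−0.0000)/(37.6380−18.9584)=0.6900; B=V−Δ·S=-10.1398
Node (1,1) S=55.3500: V=(p*·49.9725+(1−p*)·12.8880)/1.29=36.1640; Δ=(49.9725−12.8880)/(74.7225−37.6380)=1.0000; B=V−Δ·S=-19.1860
Node (0,0) S=41.0000: V=(p*·36.1640+(1−p*)·9.0960)/1.29=26.1550; Δ=(36.1640−9.0960)/(55.3500−27.8800)=0.9854; B=V−Δ·S=-14.2449
Check: Δ(0,0)·S0 + B(0,0) = 26.1550 = V0.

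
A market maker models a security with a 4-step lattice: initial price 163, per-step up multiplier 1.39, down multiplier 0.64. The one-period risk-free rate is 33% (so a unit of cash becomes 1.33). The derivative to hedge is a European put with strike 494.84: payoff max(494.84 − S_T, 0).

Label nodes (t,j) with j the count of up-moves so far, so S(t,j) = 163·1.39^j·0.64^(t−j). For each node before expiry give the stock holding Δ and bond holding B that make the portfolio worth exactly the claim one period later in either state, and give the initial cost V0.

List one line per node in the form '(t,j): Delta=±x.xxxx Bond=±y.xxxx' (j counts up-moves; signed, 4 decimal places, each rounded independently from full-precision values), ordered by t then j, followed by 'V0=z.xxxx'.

Under the risk-neutral measure, an up-move has probability p* = (R−d)/(u−d) = 0.9200 and values discount at R = 1.33.
At expiry t=4: V(4,0)=467.4931, V(4,1)=435.4460, V(4,2)=365.8437, V(4,3)=214.6762, V(4,4)=0.0000
(3,0): S=42.7295. Δ = (V_up−V_dn)/(S_up−S_dn) = (435.4460−467.4931)/(59.3940−27.3469) = -1.0000. V = [p*·435.4460 + (1−p*)·467.4931]/1.33 = 329.3307. B = V − Δ·S = 372.0602.
(3,1): S=92.8031. Δ = (V_up−V_dn)/(S_up−S_dn) = (365.8437−435.4460)/(128.9963−59.3940) = -1.0000. V = [p*·365.8437 + (1−p*)·435.4460]/1.33 = 279.2571. B = V − Δ·S = 372.0602.
(3,2): S=201.5567. Δ = (V_up−V_dn)/(S_up−S_dn) = (214.6762−365.8437)/(280.1638−128.9963) = -1.0000. V = [p*·214.6762 + (1−p*)·365.8437]/1.33 = 170.5035. B = V − Δ·S = 372.0602.
(3,3): S=437.7559. Δ = (V_up−V_dn)/(S_up−S_dn) = (0.0000−214.6762)/(608.4807−280.1638) = -0.6539. V = [p*·0.0000 + (1−p*)·214.6762]/1.33 = 12.9129. B = V − Δ·S = 299.1478.
(2,0): S=66.7648. Δ = (V_up−V_dn)/(S_up−S_dn) = (279.2571−329.3307)/(92.8031−42.7295) = -1.0000. V = [p*·279.2571 + (1−p*)·329.3307]/1.33 = 212.9797. B = V − Δ·S = 279.7445.
(2,1): S=145.0048. Δ = (V_up−V_dn)/(S_up−S_dn) = (170.5035−279.2571)/(201.5567−92.8031) = -1.0000. V = [p*·170.5035 + (1−p*)·279.2571]/1.33 = 134.7397. B = V − Δ·S = 279.7445.
(2,2): S=314.9323. Δ = (V_up−V_dn)/(S_up−S_dn) = (12.9129−170.5035)/(437.7559−201.5567) = -0.6672. V = [p*·12.9129 + (1−p*)·170.5035]/1.33 = 19.1880. B = V − Δ·S = 229.3089.
(1,0): S=104.3200. Δ = (V_up−V_dn)/(S_up−S_dn) = (134.7397−212.9797)/(145.0048−66.7648) = -1.0000. V = [p*·134.7397 + (1−p*)·212.9797]/1.33 = 106.0142. B = V − Δ·S = 210.3342.
(1,1): S=226.5700. Δ = (V_up−V_dn)/(S_up−S_dn) = (19.1880−134.7397)/(314.9323−145.0048) = -0.6800. V = [p*·19.1880 + (1−p*)·134.7397]/1.33 = 21.3776. B = V − Δ·S = 175.4464.
(0,0): S=163.0000. Δ = (V_up−V_dn)/(S_up−S_dn) = (21.3776−106.0142)/(226.5700−104.3200) = -0.6923. V = [p*·21.3776 + (1−p*)·106.0142]/1.33 = 21.1643. B = V − Δ·S = 134.0131.
Check: Δ(0,0)·S0 + B(0,0) = 21.1643 = V0.

(0,0): Delta=-0.6923 Bond=134.0131
(1,0): Delta=-1.0000 Bond=210.3342
(1,1): Delta=-0.6800 Bond=175.4464
(2,0): Delta=-1.0000 Bond=279.7445
(2,1): Delta=-1.0000 Bond=279.7445
(2,2): Delta=-0.6672 Bond=229.3089
(3,0): Delta=-1.0000 Bond=372.0602
(3,1): Delta=-1.0000 Bond=372.0602
(3,2): Delta=-1.0000 Bond=372.0602
(3,3): Delta=-0.6539 Bond=299.1478
V0=21.1643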